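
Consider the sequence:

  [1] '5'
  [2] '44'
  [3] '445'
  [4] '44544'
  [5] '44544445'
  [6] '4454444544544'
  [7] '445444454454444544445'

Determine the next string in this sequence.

From term 3 onward, concatenate the last term with the second-to-last: 44·5 = 445, 445·44 = 44544, …
Continuing: 445444454454444544445 · 4454444544544 gives term 8.

4454444544544445444454454444544544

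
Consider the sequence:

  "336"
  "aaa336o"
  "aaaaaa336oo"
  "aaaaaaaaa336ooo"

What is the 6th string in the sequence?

aaaaaaaaaaaaaaa336ooooo

Each term wraps the previous one in aaa on the left and o on the right.
From aaaaaaaaa336ooo, 2 further steps: aaaaaaaaa336ooo → aaaaaaaaaaaa336oooo → (answer).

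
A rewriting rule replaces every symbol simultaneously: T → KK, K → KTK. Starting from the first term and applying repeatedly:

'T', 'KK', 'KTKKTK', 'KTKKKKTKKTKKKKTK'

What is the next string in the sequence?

Rewriting the 16 symbols of KTKKKKTKKTKKKKTK one by one yields KTK KK KTK KTK KTK KTK KK KTK KTK KK KTK KTK KTK KTK KK KTK; concatenated:

KTKKKKTKKTKKTKKTKKKKTKKTKKKKTKKTKKTKKTKKKKTK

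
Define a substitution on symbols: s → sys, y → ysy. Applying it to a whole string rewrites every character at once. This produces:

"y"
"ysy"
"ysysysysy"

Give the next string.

ysysysysysysysysysysysysysy

Rewriting each symbol of ysysysysy: y→ysy, s→sys, y→ysy, s→sys, y→ysy, s→sys, y→ysy, s→sys, y→ysy, which concatenates to ysy sys ysy sys ysy sys ysy sys ysy.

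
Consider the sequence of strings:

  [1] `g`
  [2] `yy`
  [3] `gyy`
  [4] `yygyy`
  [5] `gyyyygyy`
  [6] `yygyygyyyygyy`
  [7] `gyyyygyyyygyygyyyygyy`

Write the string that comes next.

From term 3 onward, concatenate the second-to-last term with the last: g·yy = gyy, yy·gyy = yygyy, …
Continuing: yygyygyyyygyy · gyyyygyyyygyygyyyygyy gives term 8.

yygyygyyyygyygyyyygyyyygyygyyyygyy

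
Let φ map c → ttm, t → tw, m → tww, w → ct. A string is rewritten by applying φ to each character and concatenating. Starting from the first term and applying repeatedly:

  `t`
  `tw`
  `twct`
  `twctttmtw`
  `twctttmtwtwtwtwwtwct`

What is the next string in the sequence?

twctttmtwtwtwtwwtwcttwcttwcttwctcttwctttmtw

Applying the rule to each of the 20 symbols of twctttmtwtwtwtwwtwct gives the pieces tw ct ttm tw tw tw tww tw ct tw ct tw ct tw ct ct tw ct ttm tw, which concatenate to the answer.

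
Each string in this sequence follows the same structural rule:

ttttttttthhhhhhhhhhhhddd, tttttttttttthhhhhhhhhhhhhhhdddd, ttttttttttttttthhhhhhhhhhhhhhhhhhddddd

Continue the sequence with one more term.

The n-th term is 3n t's then 3n+3 h's then n d's, where the shown terms are n = 3, 4, 5.
For the next term, n = 6, so the run lengths are 18, 21, 6.

tttttttttttttttttthhhhhhhhhhhhhhhhhhhhhdddddd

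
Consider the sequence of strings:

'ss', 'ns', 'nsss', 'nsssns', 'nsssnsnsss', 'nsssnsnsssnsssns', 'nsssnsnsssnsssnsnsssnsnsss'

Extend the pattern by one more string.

nsssnsnsssnsssnsnsssnsnsssnsssnsnsssnsssns

From term 3 onward, concatenate the last term with the second-to-last: ns·ss = nsss, nsss·ns = nsssns, …
Continuing: nsssnsnsssnsssnsnsssnsnsss · nsssnsnsssnsssns gives term 8.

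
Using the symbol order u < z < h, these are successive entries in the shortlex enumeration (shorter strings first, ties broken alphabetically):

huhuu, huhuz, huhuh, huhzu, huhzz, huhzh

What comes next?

huhhu

The successor of huhzh increments the rightmost position that isn't already h and resets every position after it to u.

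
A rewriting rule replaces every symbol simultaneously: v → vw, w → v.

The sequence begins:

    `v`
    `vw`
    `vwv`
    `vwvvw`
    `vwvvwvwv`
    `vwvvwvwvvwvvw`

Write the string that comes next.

vwvvwvwvvwvvwvwvvwvwv

φ(vwvvwvwvvwvvw) expands symbol-by-symbol to vw v vw vw v vw v vw vw v vw vw v; joining the 13 pieces gives the next term.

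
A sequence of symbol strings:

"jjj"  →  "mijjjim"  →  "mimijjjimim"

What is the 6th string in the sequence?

mimimimimijjjimimimimim

s(k+1) = mi·s(k)·im, so each term gains mi as a prefix and im as a suffix.
From mimijjjimim, 3 further steps: mimijjjimim → mimimijjjimimim → mimimimijjjimimimim → (answer).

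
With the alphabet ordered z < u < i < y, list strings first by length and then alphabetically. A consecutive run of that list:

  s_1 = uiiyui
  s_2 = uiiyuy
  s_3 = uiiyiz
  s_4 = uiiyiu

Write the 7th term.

uiiyyz

Stepping forward 3 times from uiiyiu: uiiyiu → uiiyii → uiiyiy, then the target.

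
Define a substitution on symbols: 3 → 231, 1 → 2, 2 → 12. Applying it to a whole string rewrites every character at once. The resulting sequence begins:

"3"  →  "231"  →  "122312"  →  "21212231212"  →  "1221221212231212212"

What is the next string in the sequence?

21212212122122121223121221212212

Replace each of the 19 characters of 1221221212231212212 in place — 2 12 12 2 12 12 2 12 2 12 12 231 2 12 2 12 12 2 12 — and concatenate.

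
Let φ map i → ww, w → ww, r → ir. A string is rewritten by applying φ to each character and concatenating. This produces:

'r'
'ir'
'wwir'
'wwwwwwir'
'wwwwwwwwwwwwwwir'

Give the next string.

Rewriting the 16 symbols of wwwwwwwwwwwwwwir one by one yields ww ww ww ww ww ww ww ww ww ww ww ww ww ww ww ir; concatenated:

wwwwwwwwwwwwwwwwwwwwwwwwwwwwwwir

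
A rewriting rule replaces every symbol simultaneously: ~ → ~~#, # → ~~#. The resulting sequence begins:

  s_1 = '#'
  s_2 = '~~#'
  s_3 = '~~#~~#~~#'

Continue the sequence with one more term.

~~#~~#~~#~~#~~#~~#~~#~~#~~#

Expanding ~~#~~#~~#: ~→~~#, ~→~~#, #→~~#, ~→~~#, ~→~~#, #→~~#, ~→~~#, ~→~~#, #→~~#. Concatenated: ~~# ~~# ~~# ~~# ~~# ~~# ~~# ~~# ~~#.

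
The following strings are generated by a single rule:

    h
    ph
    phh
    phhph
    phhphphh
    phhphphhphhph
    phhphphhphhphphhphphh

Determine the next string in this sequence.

phhphphhphhphphhphphhphhphphhphhph

From term 3 onward, concatenate the last term with the second-to-last: ph·h = phh, phh·ph = phhph, …
So term 8 is phhphphhphhphphhphphh·phhphphhphhph.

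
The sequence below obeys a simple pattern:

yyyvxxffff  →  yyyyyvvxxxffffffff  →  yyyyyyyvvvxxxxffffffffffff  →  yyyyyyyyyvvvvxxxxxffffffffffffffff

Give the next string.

Term n consists of 2n+1 y's, followed by n v's, followed by n+1 x's, followed by 4n f's (n = 1, 2, …).
At n = 5 the blocks have lengths 11, 5, 6, 20.

yyyyyyyyyyyvvvvvxxxxxxffffffffffffffffffff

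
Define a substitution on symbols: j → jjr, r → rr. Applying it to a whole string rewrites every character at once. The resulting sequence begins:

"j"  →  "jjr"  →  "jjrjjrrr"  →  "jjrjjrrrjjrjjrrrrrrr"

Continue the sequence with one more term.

Applying the rule to each of the 20 symbols of jjrjjrrrjjrjjrrrrrrr gives the pieces jjr jjr rr jjr jjr rr rr rr jjr jjr rr jjr jjr rr rr rr rr rr rr rr, which concatenate to the answer.

jjrjjrrrjjrjjrrrrrrrjjrjjrrrjjrjjrrrrrrrrrrrrrrr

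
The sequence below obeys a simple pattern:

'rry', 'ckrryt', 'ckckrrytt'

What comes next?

Every step adds ck to the front and t to the end of the previous string.
Applying this once more to ckckrrytt:

ckckckrryttt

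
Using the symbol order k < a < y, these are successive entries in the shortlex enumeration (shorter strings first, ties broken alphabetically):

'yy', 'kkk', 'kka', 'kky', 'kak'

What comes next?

Find the rightmost character of kak below y, bump it to the next letter, and reset everything to its right to k.

kaa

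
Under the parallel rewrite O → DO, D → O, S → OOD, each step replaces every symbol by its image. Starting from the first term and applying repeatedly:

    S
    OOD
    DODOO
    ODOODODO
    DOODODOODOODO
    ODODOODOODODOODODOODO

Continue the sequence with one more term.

DOODOODODOODODOODOODODOODOODODOODO

Applying the rule to each of the 21 symbols of ODODOODOODODOODODOODO gives the pieces DO O DO O DO DO O DO DO O DO O DO DO O DO O DO DO O DO, which concatenate to the answer.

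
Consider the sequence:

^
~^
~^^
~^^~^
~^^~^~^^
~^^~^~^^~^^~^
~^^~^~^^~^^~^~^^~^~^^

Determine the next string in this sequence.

~^^~^~^^~^^~^~^^~^~^^~^^~^~^^~^^~^

From term 3 onward, concatenate the last term with the second-to-last: ~^·^ = ~^^, ~^^·~^ = ~^^~^, …
The next term joins ~^^~^~^^~^^~^~^^~^~^^ and ~^^~^~^^~^^~^.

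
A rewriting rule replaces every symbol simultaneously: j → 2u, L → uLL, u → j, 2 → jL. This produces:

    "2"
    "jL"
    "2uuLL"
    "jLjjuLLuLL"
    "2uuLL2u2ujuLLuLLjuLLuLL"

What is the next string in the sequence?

jLjjuLLuLLjLjjLj2ujuLLuLLjuLLuLL2ujuLLuLLjuLLuLL

φ(2uuLL2u2ujuLLuLLjuLLuLL) expands symbol-by-symbol to jL j j uLL uLL jL j jL j 2u j uLL uLL j uLL uLL 2u j uLL uLL j uLL uLL; joining the 23 pieces gives the next term.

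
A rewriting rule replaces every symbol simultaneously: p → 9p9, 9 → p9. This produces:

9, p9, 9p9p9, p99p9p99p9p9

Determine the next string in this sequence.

9p9p9p99p9p99p9p9p99p9p99p9p9

Apply φ to p99p9p99p9p9 symbol by symbol: p→9p9, 9→p9, 9→p9, p→9p9, 9→p9, p→9p9, 9→p9, 9→p9, p→9p9, 9→p9, p→9p9, 9→p9; joined: 9p9 p9 p9 9p9 p9 9p9 p9 p9 9p9 p9 9p9 p9.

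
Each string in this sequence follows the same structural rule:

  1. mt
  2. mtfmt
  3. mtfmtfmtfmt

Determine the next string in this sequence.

s(k+1) = s(k)·f·s(k) — each term doubles the last with 'f' between the halves.
Doubling mtfmtfmtfmt with 'f' between the halves:

mtfmtfmtfmtfmtfmtfmtfmt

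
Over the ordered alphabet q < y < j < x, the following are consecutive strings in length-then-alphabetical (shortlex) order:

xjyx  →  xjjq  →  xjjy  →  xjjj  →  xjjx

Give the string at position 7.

Continuing the enumeration 2 steps past xjjx: xjjx → xjxq → (answer).

xjxy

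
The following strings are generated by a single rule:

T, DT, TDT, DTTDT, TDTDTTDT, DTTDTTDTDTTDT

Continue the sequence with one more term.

This is a Fibonacci-style word recurrence s(k) = s(k−2)·s(k−1): e.g. T·DT = TDT.
Continuing: TDTDTTDT · DTTDTTDTDTTDT gives term 7.

TDTDTTDTDTTDTTDTDTTDT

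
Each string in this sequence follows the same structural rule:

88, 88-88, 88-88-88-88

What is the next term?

Every step duplicates the string with '-' between the halves.
Doubling 88-88-88-88 with '-' between the halves:

88-88-88-88-88-88-88-88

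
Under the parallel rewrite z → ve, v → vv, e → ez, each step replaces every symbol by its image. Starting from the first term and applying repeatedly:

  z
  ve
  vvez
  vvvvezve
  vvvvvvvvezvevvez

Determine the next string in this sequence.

vvvvvvvvvvvvvvvvezvevvezvvvvezve

φ(vvvvvvvvezvevvez) expands symbol-by-symbol to vv vv vv vv vv vv vv vv ez ve vv ez vv vv ez ve; joining the 16 pieces gives the next term.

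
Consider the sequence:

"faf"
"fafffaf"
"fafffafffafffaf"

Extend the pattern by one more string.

Each string is two copies of the previous one joined by 'f'.
So the next term is two copies of fafffafffafffaf with 'f' between the halves.

fafffafffafffafffafffafffafffaf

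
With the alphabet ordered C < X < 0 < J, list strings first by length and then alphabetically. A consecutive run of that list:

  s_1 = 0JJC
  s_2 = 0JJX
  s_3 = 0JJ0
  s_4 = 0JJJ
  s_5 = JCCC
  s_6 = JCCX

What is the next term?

JCC0

Find the rightmost character of JCCX below J, bump it to the next letter, and reset everything to its right to C.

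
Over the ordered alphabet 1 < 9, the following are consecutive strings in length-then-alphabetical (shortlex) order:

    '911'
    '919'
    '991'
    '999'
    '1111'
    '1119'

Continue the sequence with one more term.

1191

Treat 1119 as a base-2 numeral over the given alphabet and add one, carrying through any trailing 9's.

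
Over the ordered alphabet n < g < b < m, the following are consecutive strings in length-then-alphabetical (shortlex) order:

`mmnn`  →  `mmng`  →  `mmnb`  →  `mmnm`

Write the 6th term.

Continuing the enumeration 2 steps past mmnm: mmnm → mmgn → (answer).

mmgg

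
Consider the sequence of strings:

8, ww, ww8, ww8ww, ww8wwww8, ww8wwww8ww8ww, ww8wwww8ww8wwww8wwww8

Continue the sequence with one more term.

ww8wwww8ww8wwww8wwww8ww8wwww8ww8ww

From term 3 onward, concatenate the last term with the second-to-last: ww·8 = ww8, ww8·ww = ww8ww, …
So term 8 is ww8wwww8ww8wwww8wwww8·ww8wwww8ww8ww.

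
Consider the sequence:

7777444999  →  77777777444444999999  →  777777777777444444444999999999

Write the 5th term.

77777777777777777777444444444444444999999999999999

Each string has the form 7^{4n} 4^{3n} 9^{3n} (n = 1, 2, …).
Setting n = 5 gives 20, 15, 15 characters in each block.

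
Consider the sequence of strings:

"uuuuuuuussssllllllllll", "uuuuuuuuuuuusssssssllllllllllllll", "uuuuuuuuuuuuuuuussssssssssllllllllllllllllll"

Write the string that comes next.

The n-th term is 4n u's then 3n-2 s's then 4n+2 l's, where the shown terms are n = 2, 3, 4.
For the next term, n = 5, so the run lengths are 20, 13, 22.

uuuuuuuuuuuuuuuuuuuusssssssssssssllllllllllllllllllllll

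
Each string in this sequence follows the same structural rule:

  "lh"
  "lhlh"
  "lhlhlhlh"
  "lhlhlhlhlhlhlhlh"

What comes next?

Every step duplicates the string.
Doubling lhlhlhlhlhlhlhlh:

lhlhlhlhlhlhlhlhlhlhlhlhlhlhlhlh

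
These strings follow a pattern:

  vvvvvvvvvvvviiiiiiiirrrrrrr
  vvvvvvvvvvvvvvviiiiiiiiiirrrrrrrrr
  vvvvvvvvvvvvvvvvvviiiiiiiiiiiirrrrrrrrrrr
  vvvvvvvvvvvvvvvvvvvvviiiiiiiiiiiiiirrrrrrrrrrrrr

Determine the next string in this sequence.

Reading off run lengths: v runs 12, 15, 18, 21; i runs 8, 10, 12, 14; r runs 7, 9, 11, 13 — each is linear in n, where the shown terms are n = 3, 4, 5, 6.
At n = 7 the blocks have lengths 24, 16, 15.

vvvvvvvvvvvvvvvvvvvvvvvviiiiiiiiiiiiiiiirrrrrrrrrrrrrrr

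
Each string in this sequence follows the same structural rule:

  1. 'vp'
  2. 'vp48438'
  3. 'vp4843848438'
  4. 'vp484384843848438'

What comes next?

vp48438484384843848438

Every step adds 48438 to the end: s(k+1) = s(k)·48438.
One more step from vp484384843848438 gives the answer.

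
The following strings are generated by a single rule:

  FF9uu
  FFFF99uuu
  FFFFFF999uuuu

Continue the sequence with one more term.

FFFFFFFF9999uuuuu

Term n consists of 2n F's, followed by n 9's, followed by n+1 u's (n = 1, 2, …).
For the next term, n = 4, so the run lengths are 8, 4, 5.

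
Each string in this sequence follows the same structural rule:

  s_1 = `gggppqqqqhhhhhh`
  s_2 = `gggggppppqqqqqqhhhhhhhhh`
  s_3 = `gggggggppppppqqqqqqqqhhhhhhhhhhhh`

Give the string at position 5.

gggggggggggppppppppppqqqqqqqqqqqqhhhhhhhhhhhhhhhhhh

Reading off run lengths: g runs 3, 5, 7; p runs 2, 4, 6; q runs 4, 6, 8; h runs 6, 9, 12 — each is linear in n (n = 1, 2, …).
For term 5, n = 5, so the run lengths are 11, 10, 12, 18.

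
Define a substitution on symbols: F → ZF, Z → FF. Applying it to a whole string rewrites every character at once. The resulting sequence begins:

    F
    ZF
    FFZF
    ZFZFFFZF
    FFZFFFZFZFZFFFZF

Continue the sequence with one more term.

ZFZFFFZFZFZFFFZFFFZFFFZFZFZFFFZF

φ(FFZFFFZFZFZFFFZF) expands symbol-by-symbol to ZF ZF FF ZF ZF ZF FF ZF FF ZF FF ZF ZF ZF FF ZF; joining the 16 pieces gives the next term.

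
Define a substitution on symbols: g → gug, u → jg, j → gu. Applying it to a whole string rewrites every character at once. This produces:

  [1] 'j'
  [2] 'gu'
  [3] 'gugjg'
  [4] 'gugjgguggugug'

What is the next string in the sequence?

Rewriting the 13 symbols of gugjgguggugug one by one yields gug jg gug gu gug gug jg gug gug jg gug jg gug; concatenated:

gugjggugguguggugjgguggugjggugjggug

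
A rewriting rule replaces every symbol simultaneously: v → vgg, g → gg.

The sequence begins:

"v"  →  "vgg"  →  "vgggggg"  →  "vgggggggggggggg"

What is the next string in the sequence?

Replace each of the 15 characters of vgggggggggggggg in place — vgg gg gg gg gg gg gg gg gg gg gg gg gg gg gg — and concatenate.

vgggggggggggggggggggggggggggggg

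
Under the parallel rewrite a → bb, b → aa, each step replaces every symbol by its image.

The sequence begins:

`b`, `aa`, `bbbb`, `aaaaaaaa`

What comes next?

bbbbbbbbbbbbbbbb

Apply φ to aaaaaaaa symbol by symbol: a→bb, a→bb, a→bb, a→bb, a→bb, a→bb, a→bb, a→bb; joined: bb bb bb bb bb bb bb bb.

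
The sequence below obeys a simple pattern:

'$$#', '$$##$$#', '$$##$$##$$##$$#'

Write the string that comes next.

$$##$$##$$##$$##$$##$$##$$##$$#

s(k+1) = s(k)·#·s(k) — each term doubles the last with '#' between the halves.
So the next term is two copies of $$##$$##$$##$$# with '#' between the halves.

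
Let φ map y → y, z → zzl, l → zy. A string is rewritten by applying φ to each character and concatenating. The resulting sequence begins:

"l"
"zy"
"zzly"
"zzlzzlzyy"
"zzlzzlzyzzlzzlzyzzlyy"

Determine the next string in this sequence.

Replace each of the 21 characters of zzlzzlzyzzlzzlzyzzlyy in place — zzl zzl zy zzl zzl zy zzl y zzl zzl zy zzl zzl zy zzl y zzl zzl zy y y — and concatenate.

zzlzzlzyzzlzzlzyzzlyzzlzzlzyzzlzzlzyzzlyzzlzzlzyyy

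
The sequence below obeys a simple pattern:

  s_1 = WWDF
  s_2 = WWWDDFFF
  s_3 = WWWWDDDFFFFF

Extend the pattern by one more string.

Each string has the form W^{n+1} D^{n} F^{2n-1} (n = 1, 2, …).
At n = 4 the blocks have lengths 5, 4, 7.

WWWWWDDDDFFFFFFF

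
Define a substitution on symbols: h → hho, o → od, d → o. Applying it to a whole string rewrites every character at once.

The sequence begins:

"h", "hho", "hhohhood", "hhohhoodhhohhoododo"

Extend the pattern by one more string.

hhohhoodhhohhoododohhohhoodhhohhoododoodood

Replace each of the 19 characters of hhohhoodhhohhoododo in place — hho hho od hho hho od od o hho hho od hho hho od od o od o od — and concatenate.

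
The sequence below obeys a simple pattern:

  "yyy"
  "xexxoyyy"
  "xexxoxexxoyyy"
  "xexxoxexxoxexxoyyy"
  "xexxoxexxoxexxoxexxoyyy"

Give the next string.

The strings grow by a fixed prefix xexxo each time.
Applying this once more to xexxoxexxoxexxoxexxoyyy:

xexxoxexxoxexxoxexxoxexxoyyy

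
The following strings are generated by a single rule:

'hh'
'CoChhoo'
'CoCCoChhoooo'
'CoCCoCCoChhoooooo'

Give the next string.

CoCCoCCoCCoChhoooooooo

s(k+1) = CoC·s(k)·oo, so each term gains CoC as a prefix and oo as a suffix.
One more step from CoCCoCCoChhoooooo gives the answer.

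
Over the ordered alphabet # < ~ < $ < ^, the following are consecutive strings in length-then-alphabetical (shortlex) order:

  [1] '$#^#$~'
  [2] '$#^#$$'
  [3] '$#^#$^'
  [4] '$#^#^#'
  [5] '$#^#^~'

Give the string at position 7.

Stepping forward 2 times from $#^#^~: $#^#^~ → $#^#^$, then the target.

$#^#^^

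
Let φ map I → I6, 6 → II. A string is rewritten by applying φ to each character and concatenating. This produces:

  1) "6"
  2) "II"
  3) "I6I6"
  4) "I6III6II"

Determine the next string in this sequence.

I6III6I6I6III6I6

Apply φ to I6III6II symbol by symbol: I→I6, 6→II, I→I6, I→I6, I→I6, 6→II, I→I6, I→I6; joined: I6 II I6 I6 I6 II I6 I6.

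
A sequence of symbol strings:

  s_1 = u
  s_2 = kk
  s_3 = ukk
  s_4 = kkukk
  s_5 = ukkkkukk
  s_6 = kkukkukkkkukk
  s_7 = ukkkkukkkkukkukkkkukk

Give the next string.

Each term (from the third on) is the two preceding terms concatenated in order: term 3 = u·kk = ukk.
Continuing: kkukkukkkkukk · ukkkkukkkkukkukkkkukk gives term 8.

kkukkukkkkukkukkkkukkkkukkukkkkukk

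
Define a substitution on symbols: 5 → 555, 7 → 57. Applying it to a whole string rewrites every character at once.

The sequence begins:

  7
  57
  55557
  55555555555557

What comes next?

Applying the rule to each of the 14 symbols of 55555555555557 gives the pieces 555 555 555 555 555 555 555 555 555 555 555 555 555 57, which concatenate to the answer.

55555555555555555555555555555555555555557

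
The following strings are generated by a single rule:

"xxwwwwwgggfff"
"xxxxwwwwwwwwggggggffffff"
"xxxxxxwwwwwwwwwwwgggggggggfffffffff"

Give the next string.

Reading off run lengths: x runs 2, 4, 6; w runs 5, 8, 11; g runs 3, 6, 9; f runs 3, 6, 9 — each is linear in n (n = 1, 2, …).
For the next term, n = 4, so the run lengths are 8, 14, 12, 12.

xxxxxxxxwwwwwwwwwwwwwwggggggggggggffffffffffff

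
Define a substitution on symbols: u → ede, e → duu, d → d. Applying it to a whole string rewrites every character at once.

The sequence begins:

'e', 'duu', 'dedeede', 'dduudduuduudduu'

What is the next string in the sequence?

Rewriting the 15 symbols of dduudduuduudduu one by one yields d d ede ede d d ede ede d ede ede d d ede ede; concatenated:

ddedeededdedeedededeededdedeede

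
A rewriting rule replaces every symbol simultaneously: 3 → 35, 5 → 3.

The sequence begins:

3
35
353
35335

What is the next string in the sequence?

Expanding 35335: 3→35, 5→3, 3→35, 3→35, 5→3. Concatenated: 35 3 35 35 3.

35335353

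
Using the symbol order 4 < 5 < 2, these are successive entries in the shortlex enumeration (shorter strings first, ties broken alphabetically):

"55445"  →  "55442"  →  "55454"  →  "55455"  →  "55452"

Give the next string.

55424

Find the rightmost character of 55452 below 2, bump it to the next letter, and reset everything to its right to 4.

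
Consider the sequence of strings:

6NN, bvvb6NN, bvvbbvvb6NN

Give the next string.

Each term is the previous one with bvvb prepended.
One more step from bvvbbvvb6NN gives the answer.

bvvbbvvbbvvb6NN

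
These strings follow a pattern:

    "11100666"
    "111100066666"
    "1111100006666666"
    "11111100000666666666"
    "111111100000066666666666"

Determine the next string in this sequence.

Reading off run lengths: 1 runs 3, 4, 5, 6, 7; 0 runs 2, 3, 4, 5, 6; 6 runs 3, 5, 7, 9, 11 — each is linear in n, where the shown terms are n = 2, 3, 4, 5, 6.
For the next term, n = 7, so the run lengths are 8, 7, 13.

1111111100000006666666666666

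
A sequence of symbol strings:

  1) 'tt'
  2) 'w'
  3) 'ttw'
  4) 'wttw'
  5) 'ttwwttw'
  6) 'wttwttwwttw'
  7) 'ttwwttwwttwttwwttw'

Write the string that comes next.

wttwttwwttwttwwttwwttwttwwttw

Each term (from the third on) is the two preceding terms concatenated in order: term 3 = tt·w = ttw.
Continuing: wttwttwwttw · ttwwttwwttwttwwttw gives term 8.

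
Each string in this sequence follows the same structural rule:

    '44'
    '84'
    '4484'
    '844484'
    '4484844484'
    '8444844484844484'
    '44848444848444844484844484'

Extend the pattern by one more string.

Each term (from the third on) is the two preceding terms concatenated in order: term 3 = 44·84 = 4484.
Continuing: 8444844484844484 · 44848444848444844484844484 gives term 8.

844484448484448444848444848444844484844484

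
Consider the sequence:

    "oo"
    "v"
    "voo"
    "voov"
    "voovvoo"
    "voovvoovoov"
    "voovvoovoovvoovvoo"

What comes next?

This is a Fibonacci-style word recurrence s(k) = s(k−1)·s(k−2): e.g. v·oo = voo.
The next term joins voovvoovoovvoovvoo and voovvoovoov.

voovvoovoovvoovvoovoovvoovoov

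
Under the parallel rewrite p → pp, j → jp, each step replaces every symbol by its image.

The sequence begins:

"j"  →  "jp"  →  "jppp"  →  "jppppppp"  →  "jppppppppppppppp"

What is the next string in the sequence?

Rewriting the 16 symbols of jppppppppppppppp one by one yields jp pp pp pp pp pp pp pp pp pp pp pp pp pp pp pp; concatenated:

jppppppppppppppppppppppppppppppp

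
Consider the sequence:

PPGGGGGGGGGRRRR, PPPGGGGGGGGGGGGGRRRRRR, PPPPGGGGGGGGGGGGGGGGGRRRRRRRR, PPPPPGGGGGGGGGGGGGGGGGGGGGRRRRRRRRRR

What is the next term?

PPPPPPGGGGGGGGGGGGGGGGGGGGGGGGGRRRRRRRRRRRR

Reading off run lengths: P runs 2, 3, 4, 5; G runs 9, 13, 17, 21; R runs 4, 6, 8, 10 — each is linear in n, where the shown terms are n = 2, 3, 4, 5.
Setting n = 6 gives 6, 25, 12 characters in each block.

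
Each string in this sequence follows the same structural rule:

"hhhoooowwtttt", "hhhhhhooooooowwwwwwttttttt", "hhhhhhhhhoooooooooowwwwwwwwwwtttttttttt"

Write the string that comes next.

hhhhhhhhhhhhooooooooooooowwwwwwwwwwwwwwttttttttttttt

Reading off run lengths: h runs 3, 6, 9; o runs 4, 7, 10; w runs 2, 6, 10; t runs 4, 7, 10 — each is linear in n (n = 1, 2, …).
At n = 4 the blocks have lengths 12, 13, 14, 13.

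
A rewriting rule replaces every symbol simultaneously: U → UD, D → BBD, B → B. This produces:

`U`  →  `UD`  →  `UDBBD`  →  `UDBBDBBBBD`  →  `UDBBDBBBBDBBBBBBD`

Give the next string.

Rewriting the 17 symbols of UDBBDBBBBDBBBBBBD one by one yields UD BBD B B BBD B B B B BBD B B B B B B BBD; concatenated:

UDBBDBBBBDBBBBBBDBBBBBBBBD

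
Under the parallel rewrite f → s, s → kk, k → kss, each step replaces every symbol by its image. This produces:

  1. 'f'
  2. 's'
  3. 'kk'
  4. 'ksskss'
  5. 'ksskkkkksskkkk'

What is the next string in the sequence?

ksskkkkksskssksskssksskkkkksskssksskss

Replace each of the 14 characters of ksskkkkksskkkk in place — kss kk kk kss kss kss kss kss kk kk kss kss kss kss — and concatenate.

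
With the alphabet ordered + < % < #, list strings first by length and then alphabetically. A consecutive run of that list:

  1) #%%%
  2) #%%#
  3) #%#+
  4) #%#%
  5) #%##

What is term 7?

Stepping forward 2 times from #%##: #%## → ##++, then the target.

##+%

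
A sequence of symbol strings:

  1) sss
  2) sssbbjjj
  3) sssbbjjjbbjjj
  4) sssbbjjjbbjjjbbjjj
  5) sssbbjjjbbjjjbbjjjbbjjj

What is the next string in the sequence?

Each term is the previous one with bbjjj appended.
One more step from sssbbjjjbbjjjbbjjjbbjjj gives the answer.

sssbbjjjbbjjjbbjjjbbjjjbbjjj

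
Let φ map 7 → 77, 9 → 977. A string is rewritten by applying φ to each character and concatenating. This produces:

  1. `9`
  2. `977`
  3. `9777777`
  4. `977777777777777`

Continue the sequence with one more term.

9777777777777777777777777777777

Applying the rule to each of the 15 symbols of 977777777777777 gives the pieces 977 77 77 77 77 77 77 77 77 77 77 77 77 77 77, which concatenate to the answer.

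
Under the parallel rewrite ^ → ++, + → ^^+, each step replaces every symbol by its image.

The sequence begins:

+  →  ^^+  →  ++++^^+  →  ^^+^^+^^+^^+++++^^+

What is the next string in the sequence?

Rewriting the 19 symbols of ^^+^^+^^+^^+++++^^+ one by one yields ++ ++ ^^+ ++ ++ ^^+ ++ ++ ^^+ ++ ++ ^^+ ^^+ ^^+ ^^+ ^^+ ++ ++ ^^+; concatenated:

++++^^+++++^^+++++^^+++++^^+^^+^^+^^+^^+++++^^+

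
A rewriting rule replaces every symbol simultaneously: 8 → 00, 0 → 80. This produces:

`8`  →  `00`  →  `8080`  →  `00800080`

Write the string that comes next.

Expanding 00800080: 0→80, 0→80, 8→00, 0→80, 0→80, 0→80, 8→00, 0→80. Concatenated: 80 80 00 80 80 80 00 80.

8080008080800080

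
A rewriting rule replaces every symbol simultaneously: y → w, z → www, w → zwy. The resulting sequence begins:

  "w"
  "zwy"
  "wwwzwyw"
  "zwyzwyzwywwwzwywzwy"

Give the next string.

Rewriting the 19 symbols of zwyzwyzwywwwzwywzwy one by one yields www zwy w www zwy w www zwy w zwy zwy zwy www zwy w zwy www zwy w; concatenated:

wwwzwywwwwzwywwwwzwywzwyzwyzwywwwzwywzwywwwzwyw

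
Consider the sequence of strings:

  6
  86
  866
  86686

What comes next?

86686866

This is a Fibonacci-style word recurrence s(k) = s(k−1)·s(k−2): e.g. 86·6 = 866.
Continuing: 86686 · 866 gives term 5.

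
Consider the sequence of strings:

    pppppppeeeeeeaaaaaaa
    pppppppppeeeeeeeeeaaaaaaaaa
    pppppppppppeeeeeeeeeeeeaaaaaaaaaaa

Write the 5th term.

pppppppppppppppeeeeeeeeeeeeeeeeeeaaaaaaaaaaaaaaa

Each string has the form p^{2n+3} e^{3n} a^{2n+3}, where the shown terms are n = 2, 3, 4.
For term 5, n = 6, so the run lengths are 15, 18, 15.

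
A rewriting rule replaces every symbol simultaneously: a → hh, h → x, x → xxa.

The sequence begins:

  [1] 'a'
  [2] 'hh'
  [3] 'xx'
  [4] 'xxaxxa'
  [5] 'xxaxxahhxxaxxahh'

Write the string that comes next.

φ(xxaxxahhxxaxxahh) expands symbol-by-symbol to xxa xxa hh xxa xxa hh x x xxa xxa hh xxa xxa hh x x; joining the 16 pieces gives the next term.

xxaxxahhxxaxxahhxxxxaxxahhxxaxxahhxx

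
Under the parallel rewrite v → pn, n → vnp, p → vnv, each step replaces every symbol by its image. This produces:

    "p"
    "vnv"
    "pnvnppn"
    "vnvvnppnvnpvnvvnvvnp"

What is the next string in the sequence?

Rewriting the 20 symbols of vnvvnppnvnpvnvvnvvnp one by one yields pn vnp pn pn vnp vnv vnv vnp pn vnp vnv pn vnp pn pn vnp pn pn vnp vnv; concatenated:

pnvnppnpnvnpvnvvnvvnppnvnpvnvpnvnppnpnvnppnpnvnpvnv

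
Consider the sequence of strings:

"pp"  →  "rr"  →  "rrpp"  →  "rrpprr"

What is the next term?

Each term (from the third on) is the previous term followed by the one before it: term 3 = rr·pp = rrpp.
So term 5 is rrpprr·rrpp.

rrpprrrrpp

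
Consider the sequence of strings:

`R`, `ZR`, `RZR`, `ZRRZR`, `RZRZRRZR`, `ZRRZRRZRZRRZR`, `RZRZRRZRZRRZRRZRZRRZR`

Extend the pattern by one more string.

This is a Fibonacci-style word recurrence s(k) = s(k−2)·s(k−1): e.g. R·ZR = RZR.
The next term joins ZRRZRRZRZRRZR and RZRZRRZRZRRZRRZRZRRZR.

ZRRZRRZRZRRZRRZRZRRZRZRRZRRZRZRRZR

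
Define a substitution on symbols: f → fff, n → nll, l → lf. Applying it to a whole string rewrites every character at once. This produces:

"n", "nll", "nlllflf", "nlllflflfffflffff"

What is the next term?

Rewriting the 17 symbols of nlllflflfffflffff one by one yields nll lf lf lf fff lf fff lf fff fff fff fff lf fff fff fff fff; concatenated:

nlllflflfffflfffflffffffffffffflfffffffffffff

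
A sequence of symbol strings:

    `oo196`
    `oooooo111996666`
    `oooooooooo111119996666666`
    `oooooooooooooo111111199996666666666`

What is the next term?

Each string has the form o^{4n-2} 1^{2n-1} 9^{n} 6^{3n-2} (n = 1, 2, …).
For the next term, n = 5, so the run lengths are 18, 9, 5, 13.

oooooooooooooooooo111111111999996666666666666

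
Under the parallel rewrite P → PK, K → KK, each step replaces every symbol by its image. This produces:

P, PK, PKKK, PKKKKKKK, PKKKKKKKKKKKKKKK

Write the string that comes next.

φ(PKKKKKKKKKKKKKKK) expands symbol-by-symbol to PK KK KK KK KK KK KK KK KK KK KK KK KK KK KK KK; joining the 16 pieces gives the next term.

PKKKKKKKKKKKKKKKKKKKKKKKKKKKKKKK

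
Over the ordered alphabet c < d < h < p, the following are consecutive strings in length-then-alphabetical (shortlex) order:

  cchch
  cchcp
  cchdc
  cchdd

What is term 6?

cchdp

Advancing 2 positions from cchdd through cchdd → cchdh reaches term 6.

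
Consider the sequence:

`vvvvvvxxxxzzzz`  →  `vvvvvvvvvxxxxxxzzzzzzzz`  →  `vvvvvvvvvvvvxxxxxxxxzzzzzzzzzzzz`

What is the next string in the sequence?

Reading off run lengths: v runs 6, 9, 12; x runs 4, 6, 8; z runs 4, 8, 12 — each is linear in n (n = 1, 2, …).
For the next term, n = 4, so the run lengths are 15, 10, 16.

vvvvvvvvvvvvvvvxxxxxxxxxxzzzzzzzzzzzzzzzz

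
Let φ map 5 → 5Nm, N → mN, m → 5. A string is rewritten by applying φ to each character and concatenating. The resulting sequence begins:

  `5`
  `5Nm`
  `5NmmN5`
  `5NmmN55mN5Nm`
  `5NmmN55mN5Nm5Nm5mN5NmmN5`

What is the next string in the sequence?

5NmmN55mN5Nm5Nm5mN5NmmN55NmmN55Nm5mN5NmmN55mN5Nm

φ(5NmmN55mN5Nm5Nm5mN5NmmN5) expands symbol-by-symbol to 5Nm mN 5 5 mN 5Nm 5Nm 5 mN 5Nm mN 5 5Nm mN 5 5Nm 5 mN 5Nm mN 5 5 mN 5Nm; joining the 24 pieces gives the next term.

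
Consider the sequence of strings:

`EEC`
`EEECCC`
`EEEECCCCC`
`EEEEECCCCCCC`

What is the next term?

Reading off run lengths: E runs 2, 3, 4, 5; C runs 1, 3, 5, 7 — each is linear in n (n = 1, 2, …).
At n = 5 the blocks have lengths 6, 9.

EEEEEECCCCCCCCC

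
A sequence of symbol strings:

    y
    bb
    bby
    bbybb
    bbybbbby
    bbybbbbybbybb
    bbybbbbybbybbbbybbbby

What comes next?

From term 3 onward, concatenate the last term with the second-to-last: bb·y = bby, bby·bb = bbybb, …
The next term joins bbybbbbybbybbbbybbbby and bbybbbbybbybb.

bbybbbbybbybbbbybbbbybbybbbbybbybb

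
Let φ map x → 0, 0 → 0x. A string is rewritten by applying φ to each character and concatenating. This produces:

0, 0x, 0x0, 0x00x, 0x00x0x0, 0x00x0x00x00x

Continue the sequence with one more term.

Applying the rule to each of the 13 symbols of 0x00x0x00x00x gives the pieces 0x 0 0x 0x 0 0x 0 0x 0x 0 0x 0x 0, which concatenate to the answer.

0x00x0x00x00x0x00x0x0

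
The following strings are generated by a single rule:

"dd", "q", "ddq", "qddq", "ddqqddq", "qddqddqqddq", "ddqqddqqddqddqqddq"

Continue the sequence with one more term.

qddqddqqddqddqqddqqddqddqqddq

Each term (from the third on) is the two preceding terms concatenated in order: term 3 = dd·q = ddq.
Continuing: qddqddqqddq · ddqqddqqddqddqqddq gives term 8.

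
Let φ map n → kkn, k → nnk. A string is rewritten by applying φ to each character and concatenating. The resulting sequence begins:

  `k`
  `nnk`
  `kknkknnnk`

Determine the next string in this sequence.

nnknnkkknnnknnkkknkknkknnnk

Apply φ to kknkknnnk symbol by symbol: k→nnk, k→nnk, n→kkn, k→nnk, k→nnk, n→kkn, n→kkn, n→kkn, k→nnk; joined: nnk nnk kkn nnk nnk kkn kkn kkn nnk.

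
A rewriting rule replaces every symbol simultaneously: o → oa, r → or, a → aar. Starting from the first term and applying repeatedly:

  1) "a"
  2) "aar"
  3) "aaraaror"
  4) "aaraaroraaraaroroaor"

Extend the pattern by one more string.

aaraaroraaraaroroaoraaraaroraaraaroroaoroaaaroaor

φ(aaraaroraaraaroroaor) expands symbol-by-symbol to aar aar or aar aar or oa or aar aar or aar aar or oa or oa aar oa or; joining the 20 pieces gives the next term.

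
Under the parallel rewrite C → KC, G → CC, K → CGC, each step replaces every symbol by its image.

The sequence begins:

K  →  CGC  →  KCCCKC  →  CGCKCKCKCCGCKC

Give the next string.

Rewriting the 14 symbols of CGCKCKCKCCGCKC one by one yields KC CC KC CGC KC CGC KC CGC KC KC CC KC CGC KC; concatenated:

KCCCKCCGCKCCGCKCCGCKCKCCCKCCGCKC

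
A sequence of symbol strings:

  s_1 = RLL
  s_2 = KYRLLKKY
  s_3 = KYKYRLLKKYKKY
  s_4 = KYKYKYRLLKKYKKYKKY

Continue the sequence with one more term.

KYKYKYKYRLLKKYKKYKKYKKY

s(k+1) = KY·s(k)·KKY, so each term gains KY as a prefix and KKY as a suffix.
So the next term is KY·KYKYKYRLLKKYKKYKKY·KKY.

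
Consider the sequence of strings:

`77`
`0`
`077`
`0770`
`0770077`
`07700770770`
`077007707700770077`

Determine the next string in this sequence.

07700770770077007707700770770

This is a Fibonacci-style word recurrence s(k) = s(k−1)·s(k−2): e.g. 0·77 = 077.
So term 8 is 077007707700770077·07700770770.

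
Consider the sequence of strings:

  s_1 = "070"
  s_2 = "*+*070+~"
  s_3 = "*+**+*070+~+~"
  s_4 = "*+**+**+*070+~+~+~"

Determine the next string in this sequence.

s(k+1) = *+*·s(k)·+~, so each term gains *+* as a prefix and +~ as a suffix.
Applying this once more to *+**+**+*070+~+~+~:

*+**+**+**+*070+~+~+~+~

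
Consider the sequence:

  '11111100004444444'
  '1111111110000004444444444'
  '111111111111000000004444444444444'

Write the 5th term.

1111111111111111110000000000004444444444444444444

Each string has the form 1^{3n} 0^{2n} 4^{3n+1}, where the shown terms are n = 2, 3, 4.
For term 5, n = 6, so the run lengths are 18, 12, 19.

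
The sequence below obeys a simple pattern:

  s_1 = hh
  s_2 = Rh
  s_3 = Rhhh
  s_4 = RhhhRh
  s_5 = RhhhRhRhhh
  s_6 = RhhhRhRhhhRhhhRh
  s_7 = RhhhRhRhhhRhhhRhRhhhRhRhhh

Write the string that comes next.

This is a Fibonacci-style word recurrence s(k) = s(k−1)·s(k−2): e.g. Rh·hh = Rhhh.
Continuing: RhhhRhRhhhRhhhRhRhhhRhRhhh · RhhhRhRhhhRhhhRh gives term 8.

RhhhRhRhhhRhhhRhRhhhRhRhhhRhhhRhRhhhRhhhRh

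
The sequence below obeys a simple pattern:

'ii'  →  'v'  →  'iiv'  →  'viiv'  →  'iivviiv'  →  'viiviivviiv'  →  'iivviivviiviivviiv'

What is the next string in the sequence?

viiviivviiviivviivviiviivviiv

Each term (from the third on) is the two preceding terms concatenated in order: term 3 = ii·v = iiv.
Continuing: viiviivviiv · iivviivviiviivviiv gives term 8.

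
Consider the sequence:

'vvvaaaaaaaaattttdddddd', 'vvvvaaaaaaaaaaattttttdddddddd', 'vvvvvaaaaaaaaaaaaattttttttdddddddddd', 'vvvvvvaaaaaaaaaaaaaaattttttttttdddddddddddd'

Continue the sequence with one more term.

vvvvvvvaaaaaaaaaaaaaaaaattttttttttttdddddddddddddd

The n-th term is n v's then 2n+3 a's then 2n-2 t's then 2n d's, where the shown terms are n = 3, 4, 5, 6.
For the next term, n = 7, so the run lengths are 7, 17, 12, 14.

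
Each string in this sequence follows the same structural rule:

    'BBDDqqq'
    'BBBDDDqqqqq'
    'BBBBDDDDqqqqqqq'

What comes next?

Reading off run lengths: B runs 2, 3, 4; D runs 2, 3, 4; q runs 3, 5, 7 — each is linear in n, where the shown terms are n = 2, 3, 4.
Setting n = 5 gives 5, 5, 9 characters in each block.

BBBBBDDDDDqqqqqqqqq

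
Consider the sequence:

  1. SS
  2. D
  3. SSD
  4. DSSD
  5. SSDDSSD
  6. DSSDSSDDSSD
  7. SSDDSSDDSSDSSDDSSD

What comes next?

DSSDSSDDSSDSSDDSSDDSSDSSDDSSD

Each term (from the third on) is the two preceding terms concatenated in order: term 3 = SS·D = SSD.
Continuing: DSSDSSDDSSD · SSDDSSDDSSDSSDDSSD gives term 8.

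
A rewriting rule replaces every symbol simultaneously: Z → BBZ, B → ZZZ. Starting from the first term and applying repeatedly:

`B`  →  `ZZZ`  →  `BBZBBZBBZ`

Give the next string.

Rewriting each symbol of BBZBBZBBZ: B→ZZZ, B→ZZZ, Z→BBZ, B→ZZZ, B→ZZZ, Z→BBZ, B→ZZZ, B→ZZZ, Z→BBZ, which concatenates to ZZZ ZZZ BBZ ZZZ ZZZ BBZ ZZZ ZZZ BBZ.

ZZZZZZBBZZZZZZZBBZZZZZZZBBZ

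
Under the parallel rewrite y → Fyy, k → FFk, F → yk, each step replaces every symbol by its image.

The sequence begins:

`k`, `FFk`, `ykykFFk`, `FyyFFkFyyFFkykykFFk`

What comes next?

Applying the rule to each of the 19 symbols of FyyFFkFyyFFkykykFFk gives the pieces yk Fyy Fyy yk yk FFk yk Fyy Fyy yk yk FFk Fyy FFk Fyy FFk yk yk FFk, which concatenate to the answer.

ykFyyFyyykykFFkykFyyFyyykykFFkFyyFFkFyyFFkykykFFk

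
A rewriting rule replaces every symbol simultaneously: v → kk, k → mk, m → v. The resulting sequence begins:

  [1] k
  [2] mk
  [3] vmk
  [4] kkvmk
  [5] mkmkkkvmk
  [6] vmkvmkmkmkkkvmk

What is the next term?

kkvmkkkvmkvmkvmkmkmkkkvmk

Replace each of the 15 characters of vmkvmkmkmkkkvmk in place — kk v mk kk v mk v mk v mk mk mk kk v mk — and concatenate.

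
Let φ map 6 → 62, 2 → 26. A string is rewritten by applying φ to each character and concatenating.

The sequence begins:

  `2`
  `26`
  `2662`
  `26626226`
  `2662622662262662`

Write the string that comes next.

26626226622626626226266226626226

Applying the rule to each of the 16 symbols of 2662622662262662 gives the pieces 26 62 62 26 62 26 26 62 62 26 26 62 26 62 62 26, which concatenate to the answer.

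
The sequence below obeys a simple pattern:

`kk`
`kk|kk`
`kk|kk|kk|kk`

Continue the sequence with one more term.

Every step duplicates the string with '|' between the halves.
Doubling kk|kk|kk|kk with '|' between the halves:

kk|kk|kk|kk|kk|kk|kk|kk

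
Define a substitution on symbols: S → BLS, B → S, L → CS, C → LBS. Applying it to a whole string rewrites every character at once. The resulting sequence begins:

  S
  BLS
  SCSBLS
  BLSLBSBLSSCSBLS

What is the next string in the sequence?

Applying the rule to each of the 15 symbols of BLSLBSBLSSCSBLS gives the pieces S CS BLS CS S BLS S CS BLS BLS LBS BLS S CS BLS, which concatenate to the answer.

SCSBLSCSSBLSSCSBLSBLSLBSBLSSCSBLS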